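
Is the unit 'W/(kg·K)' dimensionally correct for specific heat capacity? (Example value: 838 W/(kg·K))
No

specific heat capacity has SI base units: m^2 / (s^2 * K)
W/(kg·K) does NOT reduce to m^2 / (s^2 * K); a valid unit for specific heat capacity would be e.g. J/(kg·K).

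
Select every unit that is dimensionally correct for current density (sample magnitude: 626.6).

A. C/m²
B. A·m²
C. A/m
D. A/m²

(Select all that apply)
D

current density has SI base units: A / m^2

Checking each option against A / m^2:
  A. C/m²: ✗ does not match
  B. A·m²: ✗ does not match
  C. A/m: ✗ does not match
  D. A/m²: ✓ matches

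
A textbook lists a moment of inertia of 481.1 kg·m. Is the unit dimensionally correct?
No

moment of inertia has SI base units: kg * m^2
kg·m does NOT reduce to kg * m^2; a valid unit for moment of inertia would be e.g. kg·m².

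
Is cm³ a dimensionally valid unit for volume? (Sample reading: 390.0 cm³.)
Yes

volume has SI base units: m^3
cm³ reduces to the same SI base units, so it is a valid unit for volume.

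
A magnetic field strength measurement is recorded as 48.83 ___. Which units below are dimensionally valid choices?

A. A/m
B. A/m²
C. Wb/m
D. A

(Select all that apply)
A

magnetic field strength has SI base units: A / m

Checking each option against A / m:
  A. A/m: ✓ matches
  B. A/m²: ✗ does not match
  C. Wb/m: ✗ does not match
  D. A: ✗ does not match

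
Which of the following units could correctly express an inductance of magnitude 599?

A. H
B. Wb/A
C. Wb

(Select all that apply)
A, B

inductance has SI base units: kg * m^2 / (A^2 * s^2)

Checking each option against kg * m^2 / (A^2 * s^2):
  A. H: ✓ matches
  B. Wb/A: ✓ matches
  C. Wb: ✗ does not match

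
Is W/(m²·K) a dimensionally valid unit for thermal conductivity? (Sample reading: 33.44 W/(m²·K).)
No

thermal conductivity has SI base units: kg * m / (s^3 * K)
W/(m²·K) does NOT reduce to kg * m / (s^3 * K); a valid unit for thermal conductivity would be e.g. W/(m·K).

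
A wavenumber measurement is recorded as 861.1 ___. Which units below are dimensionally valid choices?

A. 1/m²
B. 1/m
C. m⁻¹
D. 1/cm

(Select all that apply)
B, C, D

wavenumber has SI base units: 1 / m

Checking each option against 1 / m:
  A. 1/m²: ✗ does not match
  B. 1/m: ✓ matches
  C. m⁻¹: ✓ matches
  D. 1/cm: ✓ matches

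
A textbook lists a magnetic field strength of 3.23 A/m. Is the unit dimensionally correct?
Yes

magnetic field strength has SI base units: A / m
A/m reduces to the same SI base units, so it is a valid unit for magnetic field strength.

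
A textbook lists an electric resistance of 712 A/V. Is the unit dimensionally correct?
No

electric resistance has SI base units: kg * m^2 / (A^2 * s^3)
A/V does NOT reduce to kg * m^2 / (A^2 * s^3); a valid unit for electric resistance would be e.g. Ω.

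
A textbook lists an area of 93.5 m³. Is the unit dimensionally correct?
No

area has SI base units: m^2
m³ does NOT reduce to m^2; a valid unit for area would be e.g. m².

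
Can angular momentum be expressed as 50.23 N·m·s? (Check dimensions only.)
Yes

angular momentum has SI base units: kg * m^2 / s
N·m·s reduces to the same SI base units, so it is a valid unit for angular momentum.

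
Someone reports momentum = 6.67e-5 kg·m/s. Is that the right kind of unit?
Yes

momentum has SI base units: kg * m / s
kg·m/s reduces to the same SI base units, so it is a valid unit for momentum.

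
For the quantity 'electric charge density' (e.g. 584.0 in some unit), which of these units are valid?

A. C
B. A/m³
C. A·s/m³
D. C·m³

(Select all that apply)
C

electric charge density has SI base units: A * s / m^3

Checking each option against A * s / m^3:
  A. C: ✗ does not match
  B. A/m³: ✗ does not match
  C. A·s/m³: ✓ matches
  D. C·m³: ✗ does not match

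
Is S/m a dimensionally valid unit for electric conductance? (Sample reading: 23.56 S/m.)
No

electric conductance has SI base units: A^2 * s^3 / (kg * m^2)
S/m does NOT reduce to A^2 * s^3 / (kg * m^2); a valid unit for electric conductance would be e.g. S.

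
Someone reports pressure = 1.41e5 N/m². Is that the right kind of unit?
Yes

pressure has SI base units: kg / (m * s^2)
N/m² reduces to the same SI base units, so it is a valid unit for pressure.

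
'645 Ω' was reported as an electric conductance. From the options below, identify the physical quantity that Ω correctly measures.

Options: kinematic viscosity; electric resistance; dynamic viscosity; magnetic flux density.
electric resistance

electric conductance should have units dimensionally equivalent to A^2 * s^3 / (kg * m^2) (e.g. S).
The given unit 'Ω' reduces to kg * m^2 / (A^2 * s^3). Of the listed options, that is the dimensionality of electric resistance.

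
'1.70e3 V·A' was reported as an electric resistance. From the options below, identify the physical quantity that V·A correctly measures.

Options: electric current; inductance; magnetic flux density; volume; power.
power

electric resistance should have units dimensionally equivalent to kg * m^2 / (A^2 * s^3) (e.g. Ω).
The given unit 'V·A' reduces to kg * m^2 / s^3. Of the listed options, that is the dimensionality of power.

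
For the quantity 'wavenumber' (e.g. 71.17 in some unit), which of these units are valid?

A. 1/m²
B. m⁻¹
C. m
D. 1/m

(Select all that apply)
B, D

wavenumber has SI base units: 1 / m

Checking each option against 1 / m:
  A. 1/m²: ✗ does not match
  B. m⁻¹: ✓ matches
  C. m: ✗ does not match
  D. 1/m: ✓ matches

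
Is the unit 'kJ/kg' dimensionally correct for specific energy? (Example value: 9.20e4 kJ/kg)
Yes

specific energy has SI base units: m^2 / s^2
kJ/kg reduces to the same SI base units, so it is a valid unit for specific energy.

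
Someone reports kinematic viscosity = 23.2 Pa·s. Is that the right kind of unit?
No

kinematic viscosity has SI base units: m^2 / s
Pa·s does NOT reduce to m^2 / s; a valid unit for kinematic viscosity would be e.g. m²/s.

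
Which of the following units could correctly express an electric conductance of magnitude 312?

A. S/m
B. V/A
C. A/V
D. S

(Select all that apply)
C, D

electric conductance has SI base units: A^2 * s^3 / (kg * m^2)

Checking each option against A^2 * s^3 / (kg * m^2):
  A. S/m: ✗ does not match
  B. V/A: ✗ does not match
  C. A/V: ✓ matches
  D. S: ✓ matches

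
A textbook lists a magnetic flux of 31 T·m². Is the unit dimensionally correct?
Yes

magnetic flux has SI base units: kg * m^2 / (A * s^2)
T·m² reduces to the same SI base units, so it is a valid unit for magnetic flux.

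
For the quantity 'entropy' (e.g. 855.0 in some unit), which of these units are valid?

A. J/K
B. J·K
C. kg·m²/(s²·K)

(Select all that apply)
A, C

entropy has SI base units: kg * m^2 / (s^2 * K)

Checking each option against kg * m^2 / (s^2 * K):
  A. J/K: ✓ matches
  B. J·K: ✗ does not match
  C. kg·m²/(s²·K): ✓ matches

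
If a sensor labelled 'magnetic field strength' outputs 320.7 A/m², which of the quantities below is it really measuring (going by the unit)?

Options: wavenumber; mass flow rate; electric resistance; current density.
current density

magnetic field strength should have units dimensionally equivalent to A / m (e.g. A/m).
The given unit 'A/m²' reduces to A / m^2. Of the listed options, that is the dimensionality of current density.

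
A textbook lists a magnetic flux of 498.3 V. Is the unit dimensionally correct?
No

magnetic flux has SI base units: kg * m^2 / (A * s^2)
V does NOT reduce to kg * m^2 / (A * s^2); a valid unit for magnetic flux would be e.g. Wb.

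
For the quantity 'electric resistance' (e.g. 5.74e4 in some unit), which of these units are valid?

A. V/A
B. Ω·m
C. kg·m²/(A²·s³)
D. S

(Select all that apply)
A, C

electric resistance has SI base units: kg * m^2 / (A^2 * s^3)

Checking each option against kg * m^2 / (A^2 * s^3):
  A. V/A: ✓ matches
  B. Ω·m: ✗ does not match
  C. kg·m²/(A²·s³): ✓ matches
  D. S: ✗ does not match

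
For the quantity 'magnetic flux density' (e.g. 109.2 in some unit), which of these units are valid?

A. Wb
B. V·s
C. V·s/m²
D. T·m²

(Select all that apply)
C

magnetic flux density has SI base units: kg / (A * s^2)

Checking each option against kg / (A * s^2):
  A. Wb: ✗ does not match
  B. V·s: ✗ does not match
  C. V·s/m²: ✓ matches
  D. T·m²: ✗ does not match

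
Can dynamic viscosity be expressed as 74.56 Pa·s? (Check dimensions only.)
Yes

dynamic viscosity has SI base units: kg / (m * s)
Pa·s reduces to the same SI base units, so it is a valid unit for dynamic viscosity.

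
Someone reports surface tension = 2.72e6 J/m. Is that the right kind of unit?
No

surface tension has SI base units: kg / s^2
J/m does NOT reduce to kg / s^2; a valid unit for surface tension would be e.g. N/m.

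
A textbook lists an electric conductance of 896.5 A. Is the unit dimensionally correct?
No

electric conductance has SI base units: A^2 * s^3 / (kg * m^2)
A does NOT reduce to A^2 * s^3 / (kg * m^2); a valid unit for electric conductance would be e.g. S.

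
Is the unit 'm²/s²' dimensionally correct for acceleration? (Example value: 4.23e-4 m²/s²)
No

acceleration has SI base units: m / s^2
m²/s² does NOT reduce to m / s^2; a valid unit for acceleration would be e.g. m/s².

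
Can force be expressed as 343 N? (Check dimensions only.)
Yes

force has SI base units: kg * m / s^2
N reduces to the same SI base units, so it is a valid unit for force.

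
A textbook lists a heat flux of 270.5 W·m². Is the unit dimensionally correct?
No

heat flux has SI base units: kg / s^3
W·m² does NOT reduce to kg / s^3; a valid unit for heat flux would be e.g. W/m².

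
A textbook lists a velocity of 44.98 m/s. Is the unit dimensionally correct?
Yes

velocity has SI base units: m / s
m/s reduces to the same SI base units, so it is a valid unit for velocity.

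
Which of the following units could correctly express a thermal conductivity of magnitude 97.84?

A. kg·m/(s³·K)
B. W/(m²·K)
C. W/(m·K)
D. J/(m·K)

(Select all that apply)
A, C

thermal conductivity has SI base units: kg * m / (s^3 * K)

Checking each option against kg * m / (s^3 * K):
  A. kg·m/(s³·K): ✓ matches
  B. W/(m²·K): ✗ does not match
  C. W/(m·K): ✓ matches
  D. J/(m·K): ✗ does not match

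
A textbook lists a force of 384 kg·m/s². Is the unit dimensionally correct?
Yes

force has SI base units: kg * m / s^2
kg·m/s² reduces to the same SI base units, so it is a valid unit for force.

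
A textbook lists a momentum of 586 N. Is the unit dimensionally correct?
No

momentum has SI base units: kg * m / s
N does NOT reduce to kg * m / s; a valid unit for momentum would be e.g. kg·m/s.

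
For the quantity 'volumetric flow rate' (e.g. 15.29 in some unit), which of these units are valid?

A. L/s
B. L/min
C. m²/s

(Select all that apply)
A, B

volumetric flow rate has SI base units: m^3 / s

Checking each option against m^3 / s:
  A. L/s: ✓ matches
  B. L/min: ✓ matches
  C. m²/s: ✗ does not match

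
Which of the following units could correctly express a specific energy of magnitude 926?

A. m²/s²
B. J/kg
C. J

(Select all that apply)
A, B

specific energy has SI base units: m^2 / s^2

Checking each option against m^2 / s^2:
  A. m²/s²: ✓ matches
  B. J/kg: ✓ matches
  C. J: ✗ does not match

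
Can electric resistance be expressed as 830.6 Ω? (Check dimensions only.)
Yes

electric resistance has SI base units: kg * m^2 / (A^2 * s^3)
Ω reduces to the same SI base units, so it is a valid unit for electric resistance.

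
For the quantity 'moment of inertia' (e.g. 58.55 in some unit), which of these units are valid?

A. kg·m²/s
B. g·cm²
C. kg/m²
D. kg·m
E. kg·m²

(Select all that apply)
B, E

moment of inertia has SI base units: kg * m^2

Checking each option against kg * m^2:
  A. kg·m²/s: ✗ does not match
  B. g·cm²: ✓ matches
  C. kg/m²: ✗ does not match
  D. kg·m: ✗ does not match
  E. kg·m²: ✓ matches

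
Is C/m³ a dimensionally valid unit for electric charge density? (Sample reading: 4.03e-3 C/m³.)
Yes

electric charge density has SI base units: A * s / m^3
C/m³ reduces to the same SI base units, so it is a valid unit for electric charge density.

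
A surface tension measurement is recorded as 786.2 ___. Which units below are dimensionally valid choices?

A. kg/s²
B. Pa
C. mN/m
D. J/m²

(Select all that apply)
A, C, D

surface tension has SI base units: kg / s^2

Checking each option against kg / s^2:
  A. kg/s²: ✓ matches
  B. Pa: ✗ does not match
  C. mN/m: ✓ matches
  D. J/m²: ✓ matches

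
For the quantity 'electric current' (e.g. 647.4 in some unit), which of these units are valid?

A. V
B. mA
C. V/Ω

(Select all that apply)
B, C

electric current has SI base units: A

Checking each option against A:
  A. V: ✗ does not match
  B. mA: ✓ matches
  C. V/Ω: ✓ matches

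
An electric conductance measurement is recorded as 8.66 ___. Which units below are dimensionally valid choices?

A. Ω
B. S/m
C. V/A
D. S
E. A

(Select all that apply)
D

electric conductance has SI base units: A^2 * s^3 / (kg * m^2)

Checking each option against A^2 * s^3 / (kg * m^2):
  A. Ω: ✗ does not match
  B. S/m: ✗ does not match
  C. V/A: ✗ does not match
  D. S: ✓ matches
  E. A: ✗ does not match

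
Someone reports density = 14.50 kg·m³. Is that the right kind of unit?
No

density has SI base units: kg / m^3
kg·m³ does NOT reduce to kg / m^3; a valid unit for density would be e.g. kg/m³.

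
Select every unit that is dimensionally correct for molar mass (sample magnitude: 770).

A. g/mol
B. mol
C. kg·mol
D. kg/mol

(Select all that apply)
A, D

molar mass has SI base units: kg / mol

Checking each option against kg / mol:
  A. g/mol: ✓ matches
  B. mol: ✗ does not match
  C. kg·mol: ✗ does not match
  D. kg/mol: ✓ matches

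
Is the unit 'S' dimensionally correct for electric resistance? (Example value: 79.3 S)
No

electric resistance has SI base units: kg * m^2 / (A^2 * s^3)
S does NOT reduce to kg * m^2 / (A^2 * s^3); a valid unit for electric resistance would be e.g. Ω.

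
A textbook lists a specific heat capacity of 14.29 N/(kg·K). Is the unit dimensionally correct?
No

specific heat capacity has SI base units: m^2 / (s^2 * K)
N/(kg·K) does NOT reduce to m^2 / (s^2 * K); a valid unit for specific heat capacity would be e.g. J/(kg·K).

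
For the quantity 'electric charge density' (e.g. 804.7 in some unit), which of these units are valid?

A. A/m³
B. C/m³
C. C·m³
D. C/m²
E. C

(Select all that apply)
B

electric charge density has SI base units: A * s / m^3

Checking each option against A * s / m^3:
  A. A/m³: ✗ does not match
  B. C/m³: ✓ matches
  C. C·m³: ✗ does not match
  D. C/m²: ✗ does not match
  E. C: ✗ does not match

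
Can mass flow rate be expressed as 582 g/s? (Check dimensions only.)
Yes

mass flow rate has SI base units: kg / s
g/s reduces to the same SI base units, so it is a valid unit for mass flow rate.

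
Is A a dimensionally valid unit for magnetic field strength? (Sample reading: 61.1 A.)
No

magnetic field strength has SI base units: A / m
A does NOT reduce to A / m; a valid unit for magnetic field strength would be e.g. A/m.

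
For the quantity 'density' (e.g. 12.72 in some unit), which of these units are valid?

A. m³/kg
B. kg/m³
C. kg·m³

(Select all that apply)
B

density has SI base units: kg / m^3

Checking each option against kg / m^3:
  A. m³/kg: ✗ does not match
  B. kg/m³: ✓ matches
  C. kg·m³: ✗ does not match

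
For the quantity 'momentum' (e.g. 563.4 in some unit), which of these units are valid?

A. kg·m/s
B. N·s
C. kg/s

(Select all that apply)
A, B

momentum has SI base units: kg * m / s

Checking each option against kg * m / s:
  A. kg·m/s: ✓ matches
  B. N·s: ✓ matches
  C. kg/s: ✗ does not match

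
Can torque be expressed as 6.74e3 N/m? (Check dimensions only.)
No

torque has SI base units: kg * m^2 / s^2
N/m does NOT reduce to kg * m^2 / s^2; a valid unit for torque would be e.g. N·m.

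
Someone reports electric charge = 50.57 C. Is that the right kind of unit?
Yes

electric charge has SI base units: A * s
C reduces to the same SI base units, so it is a valid unit for electric charge.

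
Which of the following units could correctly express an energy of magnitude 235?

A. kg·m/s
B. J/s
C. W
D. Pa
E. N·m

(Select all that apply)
E

energy has SI base units: kg * m^2 / s^2

Checking each option against kg * m^2 / s^2:
  A. kg·m/s: ✗ does not match
  B. J/s: ✗ does not match
  C. W: ✗ does not match
  D. Pa: ✗ does not match
  E. N·m: ✓ matches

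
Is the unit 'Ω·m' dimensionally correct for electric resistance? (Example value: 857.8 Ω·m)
No

electric resistance has SI base units: kg * m^2 / (A^2 * s^3)
Ω·m does NOT reduce to kg * m^2 / (A^2 * s^3); a valid unit for electric resistance would be e.g. Ω.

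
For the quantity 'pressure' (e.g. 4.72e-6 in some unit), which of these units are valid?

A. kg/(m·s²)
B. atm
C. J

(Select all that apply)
A, B

pressure has SI base units: kg / (m * s^2)

Checking each option against kg / (m * s^2):
  A. kg/(m·s²): ✓ matches
  B. atm: ✓ matches
  C. J: ✗ does not match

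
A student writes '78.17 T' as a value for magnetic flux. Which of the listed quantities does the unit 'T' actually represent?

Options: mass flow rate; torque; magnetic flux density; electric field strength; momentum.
magnetic flux density

magnetic flux should have units dimensionally equivalent to kg * m^2 / (A * s^2) (e.g. Wb).
The given unit 'T' reduces to kg / (A * s^2). Of the listed options, that is the dimensionality of magnetic flux density.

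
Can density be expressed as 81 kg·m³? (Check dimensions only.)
No

density has SI base units: kg / m^3
kg·m³ does NOT reduce to kg / m^3; a valid unit for density would be e.g. kg/m³.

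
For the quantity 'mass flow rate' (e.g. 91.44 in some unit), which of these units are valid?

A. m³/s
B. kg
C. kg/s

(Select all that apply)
C

mass flow rate has SI base units: kg / s

Checking each option against kg / s:
  A. m³/s: ✗ does not match
  B. kg: ✗ does not match
  C. kg/s: ✓ matches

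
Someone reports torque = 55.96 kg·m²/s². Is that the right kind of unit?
Yes

torque has SI base units: kg * m^2 / s^2
kg·m²/s² reduces to the same SI base units, so it is a valid unit for torque.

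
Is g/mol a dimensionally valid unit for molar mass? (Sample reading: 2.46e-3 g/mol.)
Yes

molar mass has SI base units: kg / mol
g/mol reduces to the same SI base units, so it is a valid unit for molar mass.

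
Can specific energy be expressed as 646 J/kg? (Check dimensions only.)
Yes

specific energy has SI base units: m^2 / s^2
J/kg reduces to the same SI base units, so it is a valid unit for specific energy.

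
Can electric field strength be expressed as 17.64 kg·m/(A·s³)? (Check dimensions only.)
Yes

electric field strength has SI base units: kg * m / (A * s^3)
kg·m/(A·s³) reduces to the same SI base units, so it is a valid unit for electric field strength.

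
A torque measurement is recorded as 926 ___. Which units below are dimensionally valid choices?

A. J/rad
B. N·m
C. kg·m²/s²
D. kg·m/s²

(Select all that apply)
A, B, C

torque has SI base units: kg * m^2 / s^2

Checking each option against kg * m^2 / s^2:
  A. J/rad: ✓ matches
  B. N·m: ✓ matches
  C. kg·m²/s²: ✓ matches
  D. kg·m/s²: ✗ does not match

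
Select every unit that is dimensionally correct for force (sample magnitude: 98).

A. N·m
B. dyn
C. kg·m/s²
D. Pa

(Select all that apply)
B, C

force has SI base units: kg * m / s^2

Checking each option against kg * m / s^2:
  A. N·m: ✗ does not match
  B. dyn: ✓ matches
  C. kg·m/s²: ✓ matches
  D. Pa: ✗ does not match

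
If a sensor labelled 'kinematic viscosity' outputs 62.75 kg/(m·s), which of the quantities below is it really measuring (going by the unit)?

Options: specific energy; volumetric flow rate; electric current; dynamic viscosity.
dynamic viscosity

kinematic viscosity should have units dimensionally equivalent to m^2 / s (e.g. m²/s).
The given unit 'kg/(m·s)' reduces to kg / (m * s). Of the listed options, that is the dimensionality of dynamic viscosity.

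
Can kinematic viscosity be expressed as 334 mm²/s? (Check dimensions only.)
Yes

kinematic viscosity has SI base units: m^2 / s
mm²/s reduces to the same SI base units, so it is a valid unit for kinematic viscosity.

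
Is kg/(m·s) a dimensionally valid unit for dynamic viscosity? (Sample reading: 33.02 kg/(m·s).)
Yes

dynamic viscosity has SI base units: kg / (m * s)
kg/(m·s) reduces to the same SI base units, so it is a valid unit for dynamic viscosity.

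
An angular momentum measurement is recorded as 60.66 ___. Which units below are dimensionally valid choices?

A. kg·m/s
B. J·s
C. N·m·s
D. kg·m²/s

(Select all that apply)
B, C, D

angular momentum has SI base units: kg * m^2 / s

Checking each option against kg * m^2 / s:
  A. kg·m/s: ✗ does not match
  B. J·s: ✓ matches
  C. N·m·s: ✓ matches
  D. kg·m²/s: ✓ matches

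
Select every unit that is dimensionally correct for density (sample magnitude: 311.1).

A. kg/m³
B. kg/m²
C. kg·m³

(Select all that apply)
A

density has SI base units: kg / m^3

Checking each option against kg / m^3:
  A. kg/m³: ✓ matches
  B. kg/m²: ✗ does not match
  C. kg·m³: ✗ does not match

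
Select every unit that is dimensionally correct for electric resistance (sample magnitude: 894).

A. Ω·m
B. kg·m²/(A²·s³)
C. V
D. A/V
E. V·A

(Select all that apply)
B

electric resistance has SI base units: kg * m^2 / (A^2 * s^3)

Checking each option against kg * m^2 / (A^2 * s^3):
  A. Ω·m: ✗ does not match
  B. kg·m²/(A²·s³): ✓ matches
  C. V: ✗ does not match
  D. A/V: ✗ does not match
  E. V·A: ✗ does not match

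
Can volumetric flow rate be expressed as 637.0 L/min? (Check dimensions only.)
Yes

volumetric flow rate has SI base units: m^3 / s
L/min reduces to the same SI base units, so it is a valid unit for volumetric flow rate.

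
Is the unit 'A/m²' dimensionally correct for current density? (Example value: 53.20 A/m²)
Yes

current density has SI base units: A / m^2
A/m² reduces to the same SI base units, so it is a valid unit for current density.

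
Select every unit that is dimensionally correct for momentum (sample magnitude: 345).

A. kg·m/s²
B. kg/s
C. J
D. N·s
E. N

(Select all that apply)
D

momentum has SI base units: kg * m / s

Checking each option against kg * m / s:
  A. kg·m/s²: ✗ does not match
  B. kg/s: ✗ does not match
  C. J: ✗ does not match
  D. N·s: ✓ matches
  E. N: ✗ does not match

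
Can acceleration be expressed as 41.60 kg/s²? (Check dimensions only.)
No

acceleration has SI base units: m / s^2
kg/s² does NOT reduce to m / s^2; a valid unit for acceleration would be e.g. m/s².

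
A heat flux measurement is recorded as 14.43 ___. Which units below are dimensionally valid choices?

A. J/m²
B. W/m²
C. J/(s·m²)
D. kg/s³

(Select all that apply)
B, C, D

heat flux has SI base units: kg / s^3

Checking each option against kg / s^3:
  A. J/m²: ✗ does not match
  B. W/m²: ✓ matches
  C. J/(s·m²): ✓ matches
  D. kg/s³: ✓ matches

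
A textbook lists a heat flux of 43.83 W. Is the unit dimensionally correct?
No

heat flux has SI base units: kg / s^3
W does NOT reduce to kg / s^3; a valid unit for heat flux would be e.g. W/m².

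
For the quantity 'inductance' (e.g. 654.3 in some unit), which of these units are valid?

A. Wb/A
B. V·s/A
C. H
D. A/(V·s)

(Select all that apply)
A, B, C

inductance has SI base units: kg * m^2 / (A^2 * s^2)

Checking each option against kg * m^2 / (A^2 * s^2):
  A. Wb/A: ✓ matches
  B. V·s/A: ✓ matches
  C. H: ✓ matches
  D. A/(V·s): ✗ does not match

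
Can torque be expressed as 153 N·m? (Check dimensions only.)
Yes

torque has SI base units: kg * m^2 / s^2
N·m reduces to the same SI base units, so it is a valid unit for torque.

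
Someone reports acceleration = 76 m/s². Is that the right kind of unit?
Yes

acceleration has SI base units: m / s^2
m/s² reduces to the same SI base units, so it is a valid unit for acceleration.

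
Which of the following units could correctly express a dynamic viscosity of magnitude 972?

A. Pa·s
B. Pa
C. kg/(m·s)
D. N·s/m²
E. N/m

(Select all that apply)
A, C, D

dynamic viscosity has SI base units: kg / (m * s)

Checking each option against kg / (m * s):
  A. Pa·s: ✓ matches
  B. Pa: ✗ does not match
  C. kg/(m·s): ✓ matches
  D. N·s/m²: ✓ matches
  E. N/m: ✗ does not match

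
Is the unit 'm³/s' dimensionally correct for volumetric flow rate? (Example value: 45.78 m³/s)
Yes

volumetric flow rate has SI base units: m^3 / s
m³/s reduces to the same SI base units, so it is a valid unit for volumetric flow rate.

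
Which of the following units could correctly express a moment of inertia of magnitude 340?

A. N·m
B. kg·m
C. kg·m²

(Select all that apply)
C

moment of inertia has SI base units: kg * m^2

Checking each option against kg * m^2:
  A. N·m: ✗ does not match
  B. kg·m: ✗ does not match
  C. kg·m²: ✓ matches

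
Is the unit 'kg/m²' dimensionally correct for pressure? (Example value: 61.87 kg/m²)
No

pressure has SI base units: kg / (m * s^2)
kg/m² does NOT reduce to kg / (m * s^2); a valid unit for pressure would be e.g. Pa.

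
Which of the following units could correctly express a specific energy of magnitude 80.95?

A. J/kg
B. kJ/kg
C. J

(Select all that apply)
A, B

specific energy has SI base units: m^2 / s^2

Checking each option against m^2 / s^2:
  A. J/kg: ✓ matches
  B. kJ/kg: ✓ matches
  C. J: ✗ does not match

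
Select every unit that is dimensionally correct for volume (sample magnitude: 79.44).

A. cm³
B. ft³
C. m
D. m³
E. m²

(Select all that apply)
A, B, D

volume has SI base units: m^3

Checking each option against m^3:
  A. cm³: ✓ matches
  B. ft³: ✓ matches
  C. m: ✗ does not match
  D. m³: ✓ matches
  E. m²: ✗ does not match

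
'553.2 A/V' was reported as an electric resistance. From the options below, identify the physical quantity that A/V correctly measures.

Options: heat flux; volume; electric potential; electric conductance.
electric conductance

electric resistance should have units dimensionally equivalent to kg * m^2 / (A^2 * s^3) (e.g. Ω).
The given unit 'A/V' reduces to A^2 * s^3 / (kg * m^2). Of the listed options, that is the dimensionality of electric conductance.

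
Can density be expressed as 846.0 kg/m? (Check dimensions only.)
No

density has SI base units: kg / m^3
kg/m does NOT reduce to kg / m^3; a valid unit for density would be e.g. kg/m³.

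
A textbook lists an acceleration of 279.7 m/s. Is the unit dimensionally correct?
No

acceleration has SI base units: m / s^2
m/s does NOT reduce to m / s^2; a valid unit for acceleration would be e.g. m/s².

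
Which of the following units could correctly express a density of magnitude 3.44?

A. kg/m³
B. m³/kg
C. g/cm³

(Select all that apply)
A, C

density has SI base units: kg / m^3

Checking each option against kg / m^3:
  A. kg/m³: ✓ matches
  B. m³/kg: ✗ does not match
  C. g/cm³: ✓ matches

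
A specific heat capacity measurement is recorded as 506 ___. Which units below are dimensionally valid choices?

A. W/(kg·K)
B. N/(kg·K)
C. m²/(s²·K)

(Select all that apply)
C

specific heat capacity has SI base units: m^2 / (s^2 * K)

Checking each option against m^2 / (s^2 * K):
  A. W/(kg·K): ✗ does not match
  B. N/(kg·K): ✗ does not match
  C. m²/(s²·K): ✓ matches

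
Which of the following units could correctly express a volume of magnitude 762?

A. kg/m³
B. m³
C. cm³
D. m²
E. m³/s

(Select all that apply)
B, C

volume has SI base units: m^3

Checking each option against m^3:
  A. kg/m³: ✗ does not match
  B. m³: ✓ matches
  C. cm³: ✓ matches
  D. m²: ✗ does not match
  E. m³/s: ✗ does not match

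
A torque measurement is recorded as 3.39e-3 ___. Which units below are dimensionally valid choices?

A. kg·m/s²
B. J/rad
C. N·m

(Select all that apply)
B, C

torque has SI base units: kg * m^2 / s^2

Checking each option against kg * m^2 / s^2:
  A. kg·m/s²: ✗ does not match
  B. J/rad: ✓ matches
  C. N·m: ✓ matches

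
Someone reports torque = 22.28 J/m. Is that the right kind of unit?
No

torque has SI base units: kg * m^2 / s^2
J/m does NOT reduce to kg * m^2 / s^2; a valid unit for torque would be e.g. N·m.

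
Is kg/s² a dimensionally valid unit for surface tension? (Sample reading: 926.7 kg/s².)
Yes

surface tension has SI base units: kg / s^2
kg/s² reduces to the same SI base units, so it is a valid unit for surface tension.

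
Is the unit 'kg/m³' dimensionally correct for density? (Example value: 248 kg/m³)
Yes

density has SI base units: kg / m^3
kg/m³ reduces to the same SI base units, so it is a valid unit for density.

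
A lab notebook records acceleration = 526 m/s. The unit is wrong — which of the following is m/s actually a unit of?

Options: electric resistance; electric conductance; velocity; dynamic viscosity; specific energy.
velocity

acceleration should have units dimensionally equivalent to m / s^2 (e.g. m/s²).
The given unit 'm/s' reduces to m / s. Of the listed options, that is the dimensionality of velocity.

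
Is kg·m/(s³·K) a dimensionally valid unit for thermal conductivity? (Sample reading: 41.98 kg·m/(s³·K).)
Yes

thermal conductivity has SI base units: kg * m / (s^3 * K)
kg·m/(s³·K) reduces to the same SI base units, so it is a valid unit for thermal conductivity.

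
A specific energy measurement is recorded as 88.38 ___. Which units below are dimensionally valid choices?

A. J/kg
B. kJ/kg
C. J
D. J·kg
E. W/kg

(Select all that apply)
A, B

specific energy has SI base units: m^2 / s^2

Checking each option against m^2 / s^2:
  A. J/kg: ✓ matches
  B. kJ/kg: ✓ matches
  C. J: ✗ does not match
  D. J·kg: ✗ does not match
  E. W/kg: ✗ does not match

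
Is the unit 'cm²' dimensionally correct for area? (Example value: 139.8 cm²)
Yes

area has SI base units: m^2
cm² reduces to the same SI base units, so it is a valid unit for area.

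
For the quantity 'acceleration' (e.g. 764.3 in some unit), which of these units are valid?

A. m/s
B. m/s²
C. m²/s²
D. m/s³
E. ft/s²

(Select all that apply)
B, E

acceleration has SI base units: m / s^2

Checking each option against m / s^2:
  A. m/s: ✗ does not match
  B. m/s²: ✓ matches
  C. m²/s²: ✗ does not match
  D. m/s³: ✗ does not match
  E. ft/s²: ✓ matches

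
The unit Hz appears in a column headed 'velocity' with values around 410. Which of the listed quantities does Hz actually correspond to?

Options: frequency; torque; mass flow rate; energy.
frequency

velocity should have units dimensionally equivalent to m / s (e.g. m/s).
The given unit 'Hz' reduces to 1 / s. Of the listed options, that is the dimensionality of frequency.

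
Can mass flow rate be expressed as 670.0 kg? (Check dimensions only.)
No

mass flow rate has SI base units: kg / s
kg does NOT reduce to kg / s; a valid unit for mass flow rate would be e.g. kg/s.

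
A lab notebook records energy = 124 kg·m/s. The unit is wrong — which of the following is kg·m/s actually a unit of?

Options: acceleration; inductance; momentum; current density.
momentum

energy should have units dimensionally equivalent to kg * m^2 / s^2 (e.g. J).
The given unit 'kg·m/s' reduces to kg * m / s. Of the listed options, that is the dimensionality of momentum.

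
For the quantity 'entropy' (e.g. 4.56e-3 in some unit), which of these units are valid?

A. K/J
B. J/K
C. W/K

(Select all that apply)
B

entropy has SI base units: kg * m^2 / (s^2 * K)

Checking each option against kg * m^2 / (s^2 * K):
  A. K/J: ✗ does not match
  B. J/K: ✓ matches
  C. W/K: ✗ does not match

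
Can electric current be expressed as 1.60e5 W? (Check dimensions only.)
No

electric current has SI base units: A
W does NOT reduce to A; a valid unit for electric current would be e.g. A.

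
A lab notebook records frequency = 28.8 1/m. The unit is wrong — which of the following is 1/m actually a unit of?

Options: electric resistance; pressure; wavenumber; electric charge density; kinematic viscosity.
wavenumber

frequency should have units dimensionally equivalent to 1 / s (e.g. Hz).
The given unit '1/m' reduces to 1 / m. Of the listed options, that is the dimensionality of wavenumber.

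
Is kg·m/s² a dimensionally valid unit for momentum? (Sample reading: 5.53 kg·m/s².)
No

momentum has SI base units: kg * m / s
kg·m/s² does NOT reduce to kg * m / s; a valid unit for momentum would be e.g. kg·m/s.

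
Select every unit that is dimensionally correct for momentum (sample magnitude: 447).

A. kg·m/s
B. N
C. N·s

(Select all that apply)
A, C

momentum has SI base units: kg * m / s

Checking each option against kg * m / s:
  A. kg·m/s: ✓ matches
  B. N: ✗ does not match
  C. N·s: ✓ matches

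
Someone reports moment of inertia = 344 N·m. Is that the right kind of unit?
No

moment of inertia has SI base units: kg * m^2
N·m does NOT reduce to kg * m^2; a valid unit for moment of inertia would be e.g. kg·m².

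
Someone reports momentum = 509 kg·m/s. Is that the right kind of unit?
Yes

momentum has SI base units: kg * m / s
kg·m/s reduces to the same SI base units, so it is a valid unit for momentum.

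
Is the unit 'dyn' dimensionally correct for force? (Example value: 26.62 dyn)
Yes

force has SI base units: kg * m / s^2
dyn reduces to the same SI base units, so it is a valid unit for force.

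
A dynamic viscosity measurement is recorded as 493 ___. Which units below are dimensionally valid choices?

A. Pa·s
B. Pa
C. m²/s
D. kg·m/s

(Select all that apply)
A

dynamic viscosity has SI base units: kg / (m * s)

Checking each option against kg / (m * s):
  A. Pa·s: ✓ matches
  B. Pa: ✗ does not match
  C. m²/s: ✗ does not match
  D. kg·m/s: ✗ does not match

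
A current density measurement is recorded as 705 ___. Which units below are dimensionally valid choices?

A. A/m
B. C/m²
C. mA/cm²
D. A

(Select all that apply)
C

current density has SI base units: A / m^2

Checking each option against A / m^2:
  A. A/m: ✗ does not match
  B. C/m²: ✗ does not match
  C. mA/cm²: ✓ matches
  D. A: ✗ does not match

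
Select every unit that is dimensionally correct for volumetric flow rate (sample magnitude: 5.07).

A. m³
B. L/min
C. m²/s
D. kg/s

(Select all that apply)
B

volumetric flow rate has SI base units: m^3 / s

Checking each option against m^3 / s:
  A. m³: ✗ does not match
  B. L/min: ✓ matches
  C. m²/s: ✗ does not match
  D. kg/s: ✗ does not match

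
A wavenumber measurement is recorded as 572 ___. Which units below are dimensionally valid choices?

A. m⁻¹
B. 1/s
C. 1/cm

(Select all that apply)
A, C

wavenumber has SI base units: 1 / m

Checking each option against 1 / m:
  A. m⁻¹: ✓ matches
  B. 1/s: ✗ does not match
  C. 1/cm: ✓ matches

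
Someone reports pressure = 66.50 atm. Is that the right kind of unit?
Yes

pressure has SI base units: kg / (m * s^2)
atm reduces to the same SI base units, so it is a valid unit for pressure.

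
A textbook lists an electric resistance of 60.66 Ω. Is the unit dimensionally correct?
Yes

electric resistance has SI base units: kg * m^2 / (A^2 * s^3)
Ω reduces to the same SI base units, so it is a valid unit for electric resistance.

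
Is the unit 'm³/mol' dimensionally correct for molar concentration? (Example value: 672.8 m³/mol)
No

molar concentration has SI base units: mol / m^3
m³/mol does NOT reduce to mol / m^3; a valid unit for molar concentration would be e.g. mol/m³.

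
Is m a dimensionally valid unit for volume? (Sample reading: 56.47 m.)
No

volume has SI base units: m^3
m does NOT reduce to m^3; a valid unit for volume would be e.g. m³.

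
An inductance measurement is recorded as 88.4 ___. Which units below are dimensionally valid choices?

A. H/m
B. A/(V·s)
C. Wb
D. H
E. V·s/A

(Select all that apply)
D, E

inductance has SI base units: kg * m^2 / (A^2 * s^2)

Checking each option against kg * m^2 / (A^2 * s^2):
  A. H/m: ✗ does not match
  B. A/(V·s): ✗ does not match
  C. Wb: ✗ does not match
  D. H: ✓ matches
  E. V·s/A: ✓ matches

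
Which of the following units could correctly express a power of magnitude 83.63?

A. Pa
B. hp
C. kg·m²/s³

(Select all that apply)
B, C

power has SI base units: kg * m^2 / s^3

Checking each option against kg * m^2 / s^3:
  A. Pa: ✗ does not match
  B. hp: ✓ matches
  C. kg·m²/s³: ✓ matches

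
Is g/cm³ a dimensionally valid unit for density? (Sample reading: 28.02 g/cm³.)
Yes

density has SI base units: kg / m^3
g/cm³ reduces to the same SI base units, so it is a valid unit for density.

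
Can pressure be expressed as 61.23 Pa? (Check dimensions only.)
Yes

pressure has SI base units: kg / (m * s^2)
Pa reduces to the same SI base units, so it is a valid unit for pressure.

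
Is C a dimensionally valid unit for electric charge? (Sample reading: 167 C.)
Yes

electric charge has SI base units: A * s
C reduces to the same SI base units, so it is a valid unit for electric charge.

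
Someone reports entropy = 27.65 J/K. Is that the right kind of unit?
Yes

entropy has SI base units: kg * m^2 / (s^2 * K)
J/K reduces to the same SI base units, so it is a valid unit for entropy.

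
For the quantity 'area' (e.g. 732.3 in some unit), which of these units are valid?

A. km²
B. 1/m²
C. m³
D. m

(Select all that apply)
A

area has SI base units: m^2

Checking each option against m^2:
  A. km²: ✓ matches
  B. 1/m²: ✗ does not match
  C. m³: ✗ does not match
  D. m: ✗ does not match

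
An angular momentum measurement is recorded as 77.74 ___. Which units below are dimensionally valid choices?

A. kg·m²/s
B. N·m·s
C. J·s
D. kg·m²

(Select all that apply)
A, B, C

angular momentum has SI base units: kg * m^2 / s

Checking each option against kg * m^2 / s:
  A. kg·m²/s: ✓ matches
  B. N·m·s: ✓ matches
  C. J·s: ✓ matches
  D. kg·m²: ✗ does not match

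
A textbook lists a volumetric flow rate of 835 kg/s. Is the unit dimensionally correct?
No

volumetric flow rate has SI base units: m^3 / s
kg/s does NOT reduce to m^3 / s; a valid unit for volumetric flow rate would be e.g. m³/s.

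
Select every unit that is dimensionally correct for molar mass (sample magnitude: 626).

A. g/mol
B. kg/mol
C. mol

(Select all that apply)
A, B

molar mass has SI base units: kg / mol

Checking each option against kg / mol:
  A. g/mol: ✓ matches
  B. kg/mol: ✓ matches
  C. mol: ✗ does not match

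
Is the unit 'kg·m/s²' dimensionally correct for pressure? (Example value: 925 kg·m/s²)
No

pressure has SI base units: kg / (m * s^2)
kg·m/s² does NOT reduce to kg / (m * s^2); a valid unit for pressure would be e.g. Pa.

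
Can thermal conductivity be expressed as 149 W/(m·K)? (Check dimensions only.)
Yes

thermal conductivity has SI base units: kg * m / (s^3 * K)
W/(m·K) reduces to the same SI base units, so it is a valid unit for thermal conductivity.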